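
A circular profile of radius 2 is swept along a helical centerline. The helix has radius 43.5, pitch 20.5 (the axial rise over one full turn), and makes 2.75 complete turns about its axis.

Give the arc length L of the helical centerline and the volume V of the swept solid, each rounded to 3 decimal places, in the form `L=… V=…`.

2πR = 2π·43.5 = 273.318561
per-turn = √(273.318561² + 20.5²) = √(74703.0357 + 420.25) = √75123.2857 = 274.086274
L = 2.75 × 274.086274 = 753.737254
V = π·2² × L = 12.566371 × 753.737254 = 9471.741681

L=753.737 V=9471.742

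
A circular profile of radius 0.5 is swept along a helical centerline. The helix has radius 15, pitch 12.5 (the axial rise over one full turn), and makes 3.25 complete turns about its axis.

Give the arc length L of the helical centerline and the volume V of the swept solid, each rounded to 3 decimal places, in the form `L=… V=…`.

2πR = 2π·15 = 94.247780
per-turn = √(94.247780² + 12.5²) = √(8882.6440 + 156.25) = √9038.8940 = 95.073098
L = 3.25 × 95.073098 = 308.987568
V = π·0.5² × L = 0.785398 × 308.987568 = 242.678269

L=308.988 V=242.678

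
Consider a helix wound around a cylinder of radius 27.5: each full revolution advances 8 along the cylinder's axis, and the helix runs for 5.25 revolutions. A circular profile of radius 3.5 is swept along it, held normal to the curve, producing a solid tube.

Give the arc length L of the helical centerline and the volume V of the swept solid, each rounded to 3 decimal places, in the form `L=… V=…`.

L=908.107 V=34948.039

2πR = 2π·27.5 = 172.787596
per-turn = √(172.787596² + 8²) = √(29855.5533 + 64) = √29919.5533 = 172.972695
L = 5.25 × 172.972695 = 908.106650
V = π·3.5² × L = 38.484510 × 908.106650 = 34948.039468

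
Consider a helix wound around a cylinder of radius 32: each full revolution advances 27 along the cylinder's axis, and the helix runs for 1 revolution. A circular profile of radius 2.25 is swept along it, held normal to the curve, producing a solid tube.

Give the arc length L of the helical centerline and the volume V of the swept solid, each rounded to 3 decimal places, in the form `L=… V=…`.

2πR = 2π·32 = 201.061930
per-turn = √(201.061930² + 27²) = √(40425.8996 + 729) = √41154.8996 = 202.866704
L = 1 × 202.866704 = 202.866704
V = π·2.25² × L = 15.904313 × 202.866704 = 3226.455520

L=202.867 V=3226.456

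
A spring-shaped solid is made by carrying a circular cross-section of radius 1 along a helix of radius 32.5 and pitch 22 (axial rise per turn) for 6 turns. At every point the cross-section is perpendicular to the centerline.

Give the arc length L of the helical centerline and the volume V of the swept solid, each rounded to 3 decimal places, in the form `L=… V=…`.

2πR = 2π·32.5 = 204.203522
per-turn = √(204.203522² + 22²) = √(41699.0786 + 484) = √42183.0786 = 205.385196
L = 6 × 205.385196 = 1232.311174
V = π·1² × L = 3.141593 × 1232.311174 = 3871.419731

L=1232.311 V=3871.420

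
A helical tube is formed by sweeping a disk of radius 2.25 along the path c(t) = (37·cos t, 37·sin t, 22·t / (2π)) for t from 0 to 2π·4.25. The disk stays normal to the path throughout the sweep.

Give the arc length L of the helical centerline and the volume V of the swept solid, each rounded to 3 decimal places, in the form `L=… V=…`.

2πR = 2π·37 = 232.477856
per-turn = √(232.477856² + 22²) = √(54045.9537 + 484) = √54529.9537 = 233.516496
L = 4.25 × 233.516496 = 992.445106
V = π·2.25² × L = 15.904313 × 992.445106 = 15784.157414

L=992.445 V=15784.157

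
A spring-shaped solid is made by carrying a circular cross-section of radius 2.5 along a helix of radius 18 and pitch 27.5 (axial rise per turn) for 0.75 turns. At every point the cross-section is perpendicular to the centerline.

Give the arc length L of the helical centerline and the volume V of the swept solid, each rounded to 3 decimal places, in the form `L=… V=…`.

2πR = 2π·18 = 113.097336
per-turn = √(113.097336² + 27.5²) = √(12791.0073 + 756.25) = √13547.2573 = 116.392686
L = 0.75 × 116.392686 = 87.294514
V = π·2.5² × L = 19.634954 × 87.294514 = 1714.023781

L=87.295 V=1714.024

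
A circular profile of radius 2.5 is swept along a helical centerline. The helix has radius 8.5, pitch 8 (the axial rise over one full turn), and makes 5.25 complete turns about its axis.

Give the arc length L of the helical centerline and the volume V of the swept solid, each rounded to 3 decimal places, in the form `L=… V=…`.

L=283.515 V=5566.811

2πR = 2π·8.5 = 53.407075
per-turn = √(53.407075² + 8²) = √(2852.3157 + 64) = √2916.3157 = 54.002923
L = 5.25 × 54.002923 = 283.515345
V = π·2.5² × L = 19.634954 × 283.515345 = 5566.810776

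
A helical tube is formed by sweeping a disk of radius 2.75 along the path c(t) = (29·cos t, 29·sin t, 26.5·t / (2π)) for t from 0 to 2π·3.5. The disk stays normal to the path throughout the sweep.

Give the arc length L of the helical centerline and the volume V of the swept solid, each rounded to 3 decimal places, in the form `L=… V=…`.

L=644.453 V=15311.093

2πR = 2π·29 = 182.212374
per-turn = √(182.212374² + 26.5²) = √(33201.3492 + 702.25) = √33903.5992 = 184.129300
L = 3.5 × 184.129300 = 644.452551
V = π·2.75² × L = 23.758294 × 644.452551 = 15311.093457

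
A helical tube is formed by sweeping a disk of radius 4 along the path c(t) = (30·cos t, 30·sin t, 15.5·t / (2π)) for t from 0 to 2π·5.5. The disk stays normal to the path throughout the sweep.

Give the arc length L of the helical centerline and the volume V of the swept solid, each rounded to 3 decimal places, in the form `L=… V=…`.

2πR = 2π·30 = 188.495559
per-turn = √(188.495559² + 15.5²) = √(35530.5758 + 240.25) = √35770.8258 = 189.131768
L = 5.5 × 189.131768 = 1040.224727
V = π·4² × L = 50.265482 × 1040.224727 = 52287.397745

L=1040.225 V=52287.398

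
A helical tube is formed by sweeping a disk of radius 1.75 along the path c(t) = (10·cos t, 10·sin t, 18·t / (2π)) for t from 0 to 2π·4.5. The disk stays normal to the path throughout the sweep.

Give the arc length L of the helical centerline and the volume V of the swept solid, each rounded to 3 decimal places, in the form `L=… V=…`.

L=294.117 V=2829.737

2πR = 2π·10 = 62.831853
per-turn = √(62.831853² + 18²) = √(3947.8418 + 324) = √4271.8418 = 65.359328
L = 4.5 × 65.359328 = 294.116976
V = π·1.75² × L = 9.621128 × 294.116976 = 2829.736928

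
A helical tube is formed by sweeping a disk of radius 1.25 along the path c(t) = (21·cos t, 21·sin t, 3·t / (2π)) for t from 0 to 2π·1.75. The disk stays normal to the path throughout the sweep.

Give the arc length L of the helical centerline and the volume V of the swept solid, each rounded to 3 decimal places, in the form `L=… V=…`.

L=230.967 V=1133.755

2πR = 2π·21 = 131.946891
per-turn = √(131.946891² + 3²) = √(17409.9822 + 9) = √17418.9822 = 131.980992
L = 1.75 × 131.980992 = 230.966735
V = π·1.25² × L = 4.908739 × 230.966735 = 1133.755311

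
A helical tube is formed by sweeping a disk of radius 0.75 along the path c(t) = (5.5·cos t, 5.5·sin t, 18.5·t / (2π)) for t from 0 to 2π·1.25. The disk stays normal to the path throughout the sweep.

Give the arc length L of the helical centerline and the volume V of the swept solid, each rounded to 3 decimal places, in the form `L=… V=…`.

2πR = 2π·5.5 = 34.557519
per-turn = √(34.557519² + 18.5²) = √(1194.2221 + 342.25) = √1536.4721 = 39.197859
L = 1.25 × 39.197859 = 48.997323
V = π·0.75² × L = 1.767146 × 48.997323 = 86.585418

L=48.997 V=86.585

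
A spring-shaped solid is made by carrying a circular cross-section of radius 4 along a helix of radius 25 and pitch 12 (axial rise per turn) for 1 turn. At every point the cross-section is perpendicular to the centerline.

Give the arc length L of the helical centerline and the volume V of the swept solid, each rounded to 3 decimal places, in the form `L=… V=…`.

2πR = 2π·25 = 157.079633
per-turn = √(157.079633² + 12²) = √(24674.0110 + 144) = √24818.0110 = 157.537332
L = 1 × 157.537332 = 157.537332
V = π·4² × L = 50.265482 × 157.537332 = 7918.690003

L=157.537 V=7918.690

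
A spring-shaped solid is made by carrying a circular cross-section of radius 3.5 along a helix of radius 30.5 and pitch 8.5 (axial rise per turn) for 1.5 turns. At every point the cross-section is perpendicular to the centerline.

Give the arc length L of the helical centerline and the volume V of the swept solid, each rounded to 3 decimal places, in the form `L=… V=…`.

L=287.738 V=11073.469

2πR = 2π·30.5 = 191.637152
per-turn = √(191.637152² + 8.5²) = √(36724.7980 + 72.25) = √36797.0480 = 191.825567
L = 1.5 × 191.825567 = 287.738350
V = π·3.5² × L = 38.484510 × 287.738350 = 11073.469402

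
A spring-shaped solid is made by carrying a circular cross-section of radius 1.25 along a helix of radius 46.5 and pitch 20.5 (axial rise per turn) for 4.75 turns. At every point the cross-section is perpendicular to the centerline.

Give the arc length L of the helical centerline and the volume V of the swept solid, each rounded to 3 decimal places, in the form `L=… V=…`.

2πR = 2π·46.5 = 292.168117
per-turn = √(292.168117² + 20.5²) = √(85362.2085 + 420.25) = √85782.4585 = 292.886426
L = 4.75 × 292.886426 = 1391.210523
V = π·1.25² × L = 4.908739 × 1391.210523 = 6829.088685

L=1391.211 V=6829.089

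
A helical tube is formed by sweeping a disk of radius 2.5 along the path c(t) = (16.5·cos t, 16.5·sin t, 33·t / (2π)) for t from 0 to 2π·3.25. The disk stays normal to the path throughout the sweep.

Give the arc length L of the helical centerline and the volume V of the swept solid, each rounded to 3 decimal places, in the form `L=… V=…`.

L=353.593 V=6942.790

2πR = 2π·16.5 = 103.672558
per-turn = √(103.672558² + 33²) = √(10747.9992 + 1089) = √11836.9992 = 108.797974
L = 3.25 × 108.797974 = 353.593416
V = π·2.5² × L = 19.634954 × 353.593416 = 6942.790492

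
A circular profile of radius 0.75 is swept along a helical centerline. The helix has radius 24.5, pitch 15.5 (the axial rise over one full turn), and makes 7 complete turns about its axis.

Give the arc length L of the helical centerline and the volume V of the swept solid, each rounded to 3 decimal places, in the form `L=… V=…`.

2πR = 2π·24.5 = 153.938040
per-turn = √(153.938040² + 15.5²) = √(23696.9202 + 240.25) = √23937.1702 = 154.716419
L = 7 × 154.716419 = 1083.014930
V = π·0.75² × L = 1.767146 × 1083.014930 = 1913.845358

L=1083.015 V=1913.845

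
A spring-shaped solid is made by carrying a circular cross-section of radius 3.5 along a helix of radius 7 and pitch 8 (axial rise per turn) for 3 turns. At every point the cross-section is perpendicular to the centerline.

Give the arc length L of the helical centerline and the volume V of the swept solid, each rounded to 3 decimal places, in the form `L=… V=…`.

2πR = 2π·7 = 43.982297
per-turn = √(43.982297² + 8²) = √(1934.4425 + 64) = √1998.4425 = 44.703942
L = 3 × 44.703942 = 134.111827
V = π·3.5² × L = 38.484510 × 134.111827 = 5161.227951

L=134.112 V=5161.228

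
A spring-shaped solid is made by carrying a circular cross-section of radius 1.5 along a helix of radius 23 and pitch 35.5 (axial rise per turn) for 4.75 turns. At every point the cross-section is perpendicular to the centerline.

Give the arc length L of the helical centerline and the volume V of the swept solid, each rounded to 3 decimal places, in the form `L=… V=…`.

2πR = 2π·23 = 144.513262
per-turn = √(144.513262² + 35.5²) = √(20884.0829 + 1260.25) = √22144.3329 = 148.809720
L = 4.75 × 148.809720 = 706.846172
V = π·1.5² × L = 7.068583 × 706.846172 = 4996.401170

L=706.846 V=4996.401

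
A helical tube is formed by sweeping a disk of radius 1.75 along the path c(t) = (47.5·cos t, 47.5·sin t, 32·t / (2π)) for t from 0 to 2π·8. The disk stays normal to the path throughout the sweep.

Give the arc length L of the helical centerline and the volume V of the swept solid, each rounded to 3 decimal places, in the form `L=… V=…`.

L=2401.295 V=23103.169

2πR = 2π·47.5 = 298.451302
per-turn = √(298.451302² + 32²) = √(89073.1797 + 1024) = √90097.1797 = 300.161923
L = 8 × 300.161923 = 2401.295380
V = π·1.75² × L = 9.621128 × 2401.295380 = 23103.169020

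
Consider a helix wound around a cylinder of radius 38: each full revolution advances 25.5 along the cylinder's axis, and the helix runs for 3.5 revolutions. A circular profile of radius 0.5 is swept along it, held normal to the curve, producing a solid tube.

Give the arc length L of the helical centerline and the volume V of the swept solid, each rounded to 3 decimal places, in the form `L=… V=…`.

2πR = 2π·38 = 238.761042
per-turn = √(238.761042² + 25.5²) = √(57006.8350 + 650.25) = √57657.0850 = 240.118898
L = 3.5 × 240.118898 = 840.416142
V = π·0.5² × L = 0.785398 × 840.416142 = 660.061294

L=840.416 V=660.061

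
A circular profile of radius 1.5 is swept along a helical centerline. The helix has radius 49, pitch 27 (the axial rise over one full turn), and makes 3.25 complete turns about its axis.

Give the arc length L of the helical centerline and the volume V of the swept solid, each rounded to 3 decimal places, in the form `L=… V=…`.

L=1004.438 V=7099.951

2πR = 2π·49 = 307.876080
per-turn = √(307.876080² + 27²) = √(94787.6807 + 729) = √95516.6807 = 309.057730
L = 3.25 × 309.057730 = 1004.437624
V = π·1.5² × L = 7.068583 × 1004.437624 = 7099.951183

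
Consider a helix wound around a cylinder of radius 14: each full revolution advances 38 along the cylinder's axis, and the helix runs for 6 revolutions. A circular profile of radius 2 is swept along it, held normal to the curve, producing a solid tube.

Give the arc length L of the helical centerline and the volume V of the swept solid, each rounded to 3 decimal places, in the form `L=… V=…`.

L=574.929 V=7224.775

2πR = 2π·14 = 87.964594
per-turn = √(87.964594² + 38²) = √(7737.7699 + 1444) = √9181.7699 = 95.821552
L = 6 × 95.821552 = 574.929313
V = π·2² × L = 12.566371 × 574.929313 = 7224.774821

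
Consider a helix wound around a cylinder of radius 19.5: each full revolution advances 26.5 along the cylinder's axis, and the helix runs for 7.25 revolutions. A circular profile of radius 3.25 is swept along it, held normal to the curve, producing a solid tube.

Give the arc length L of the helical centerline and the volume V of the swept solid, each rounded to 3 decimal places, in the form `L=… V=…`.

L=908.825 V=30157.605

2πR = 2π·19.5 = 122.522113
per-turn = √(122.522113² + 26.5²) = √(15011.6683 + 702.25) = √15713.9183 = 125.355169
L = 7.25 × 125.355169 = 908.824972
V = π·3.25² × L = 33.183072 × 908.824972 = 30157.604859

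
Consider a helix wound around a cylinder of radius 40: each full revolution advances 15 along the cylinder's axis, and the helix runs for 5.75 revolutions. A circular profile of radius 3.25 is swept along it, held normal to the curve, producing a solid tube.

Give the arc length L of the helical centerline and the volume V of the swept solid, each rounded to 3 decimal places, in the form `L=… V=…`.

L=1447.704 V=48039.272

2πR = 2π·40 = 251.327412
per-turn = √(251.327412² + 15²) = √(63165.4682 + 225) = √63390.4682 = 251.774638
L = 5.75 × 251.774638 = 1447.704167
V = π·3.25² × L = 33.183072 × 1447.704167 = 48039.272177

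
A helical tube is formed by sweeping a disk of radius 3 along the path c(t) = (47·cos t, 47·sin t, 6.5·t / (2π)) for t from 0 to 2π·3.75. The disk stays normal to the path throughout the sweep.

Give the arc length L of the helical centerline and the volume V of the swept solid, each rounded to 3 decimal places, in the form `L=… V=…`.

2πR = 2π·47 = 295.309709
per-turn = √(295.309709² + 6.5²) = √(87207.8245 + 42.25) = √87250.0745 = 295.381236
L = 3.75 × 295.381236 = 1107.679634
V = π·3² × L = 28.274334 × 1107.679634 = 31318.903818

L=1107.680 V=31318.904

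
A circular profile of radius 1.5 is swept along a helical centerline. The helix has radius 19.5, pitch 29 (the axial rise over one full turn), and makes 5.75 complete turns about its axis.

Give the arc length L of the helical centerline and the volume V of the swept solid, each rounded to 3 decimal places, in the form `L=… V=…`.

2πR = 2π·19.5 = 122.522113
per-turn = √(122.522113² + 29²) = √(15011.6683 + 841) = √15852.6683 = 125.907380
L = 5.75 × 125.907380 = 723.967434
V = π·1.5² × L = 7.068583 × 723.967434 = 5117.424237

L=723.967 V=5117.424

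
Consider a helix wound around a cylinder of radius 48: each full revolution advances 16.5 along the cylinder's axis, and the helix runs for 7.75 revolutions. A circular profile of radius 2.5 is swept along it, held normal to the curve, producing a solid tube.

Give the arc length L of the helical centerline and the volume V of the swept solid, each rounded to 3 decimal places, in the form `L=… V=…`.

L=2340.840 V=45962.292

2πR = 2π·48 = 301.592895
per-turn = √(301.592895² + 16.5²) = √(90958.2742 + 272.25) = √91230.5242 = 302.043911
L = 7.75 × 302.043911 = 2340.840310
V = π·2.5² × L = 19.634954 × 2340.840310 = 45962.292009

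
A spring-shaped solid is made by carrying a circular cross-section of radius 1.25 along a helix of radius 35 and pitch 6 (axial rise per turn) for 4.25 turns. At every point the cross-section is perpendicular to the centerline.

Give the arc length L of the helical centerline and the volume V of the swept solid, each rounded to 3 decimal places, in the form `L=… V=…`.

L=934.972 V=4589.531

2πR = 2π·35 = 219.911486
per-turn = √(219.911486² + 6²) = √(48361.0616 + 36) = √48397.0616 = 219.993322
L = 4.25 × 219.993322 = 934.971617
V = π·1.25² × L = 4.908739 × 934.971617 = 4589.531192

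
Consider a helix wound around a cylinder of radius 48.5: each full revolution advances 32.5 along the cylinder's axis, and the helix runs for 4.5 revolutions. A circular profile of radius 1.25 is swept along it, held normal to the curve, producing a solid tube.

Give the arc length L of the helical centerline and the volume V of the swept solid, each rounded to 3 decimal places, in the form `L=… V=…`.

L=1379.082 V=6769.553

2πR = 2π·48.5 = 304.734487
per-turn = √(304.734487² + 32.5²) = √(92863.1078 + 1056.25) = √93919.3578 = 306.462653
L = 4.5 × 306.462653 = 1379.081939
V = π·1.25² × L = 4.908739 × 1379.081939 = 6769.552640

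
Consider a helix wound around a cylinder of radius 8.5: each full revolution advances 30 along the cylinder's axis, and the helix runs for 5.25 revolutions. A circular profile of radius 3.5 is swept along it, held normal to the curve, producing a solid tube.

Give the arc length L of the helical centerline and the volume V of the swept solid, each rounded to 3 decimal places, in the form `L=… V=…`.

L=321.595 V=12376.417

2πR = 2π·8.5 = 53.407075
per-turn = √(53.407075² + 30²) = √(2852.3157 + 900) = √3752.3157 = 61.256148
L = 5.25 × 61.256148 = 321.594777
V = π·3.5² × L = 38.484510 × 321.594777 = 12376.417420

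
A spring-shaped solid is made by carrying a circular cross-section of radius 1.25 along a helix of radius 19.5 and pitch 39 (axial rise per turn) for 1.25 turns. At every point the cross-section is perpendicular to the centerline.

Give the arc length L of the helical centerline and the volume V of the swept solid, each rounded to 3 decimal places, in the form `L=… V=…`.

2πR = 2π·19.5 = 122.522113
per-turn = √(122.522113² + 39²) = √(15011.6683 + 1521) = √16532.6683 = 128.579424
L = 1.25 × 128.579424 = 160.724280
V = π·1.25² × L = 4.908739 × 160.724280 = 788.953465

L=160.724 V=788.953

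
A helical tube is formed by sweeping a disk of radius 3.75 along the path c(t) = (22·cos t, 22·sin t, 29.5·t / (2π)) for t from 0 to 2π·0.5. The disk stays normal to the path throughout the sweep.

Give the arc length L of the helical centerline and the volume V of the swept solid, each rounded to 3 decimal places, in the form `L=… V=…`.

L=70.671 V=3122.168

2πR = 2π·22 = 138.230077
per-turn = √(138.230077² + 29.5²) = √(19107.5541 + 870.25) = √19977.8041 = 141.342860
L = 0.5 × 141.342860 = 70.671430
V = π·3.75² × L = 44.178647 × 70.671430 = 3122.168141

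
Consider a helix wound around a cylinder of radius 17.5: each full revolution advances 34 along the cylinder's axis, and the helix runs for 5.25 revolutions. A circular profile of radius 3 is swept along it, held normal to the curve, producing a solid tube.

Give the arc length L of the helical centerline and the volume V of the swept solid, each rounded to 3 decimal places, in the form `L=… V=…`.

2πR = 2π·17.5 = 109.955743
per-turn = √(109.955743² + 34²) = √(12090.2654 + 1156) = √13246.2654 = 115.092421
L = 5.25 × 115.092421 = 604.235211
V = π·3² × L = 28.274334 × 604.235211 = 17084.348091

L=604.235 V=17084.348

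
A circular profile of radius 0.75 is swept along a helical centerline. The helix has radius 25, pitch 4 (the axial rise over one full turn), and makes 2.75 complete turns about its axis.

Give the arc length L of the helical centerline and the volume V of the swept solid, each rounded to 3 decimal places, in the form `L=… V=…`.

2πR = 2π·25 = 157.079633
per-turn = √(157.079633² + 4²) = √(24674.0110 + 16) = √24690.0110 = 157.130554
L = 2.75 × 157.130554 = 432.109024
V = π·0.75² × L = 1.767146 × 432.109024 = 763.599675

L=432.109 V=763.600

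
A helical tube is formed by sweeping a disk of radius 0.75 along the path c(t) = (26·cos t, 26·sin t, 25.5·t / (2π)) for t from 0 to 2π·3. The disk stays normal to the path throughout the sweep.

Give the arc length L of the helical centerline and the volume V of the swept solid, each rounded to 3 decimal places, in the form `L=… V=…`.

2πR = 2π·26 = 163.362818
per-turn = √(163.362818² + 25.5²) = √(26687.4103 + 650.25) = √27337.6603 = 165.341042
L = 3 × 165.341042 = 496.023127
V = π·0.75² × L = 1.767146 × 496.023127 = 876.545219

L=496.023 V=876.545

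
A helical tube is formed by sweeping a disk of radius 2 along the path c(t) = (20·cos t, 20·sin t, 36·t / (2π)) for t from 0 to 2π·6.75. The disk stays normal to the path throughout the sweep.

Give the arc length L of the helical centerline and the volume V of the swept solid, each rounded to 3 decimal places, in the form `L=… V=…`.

2πR = 2π·20 = 125.663706
per-turn = √(125.663706² + 36²) = √(15791.3670 + 1296) = √17087.3670 = 130.718656
L = 6.75 × 130.718656 = 882.350928
V = π·2² × L = 12.566371 × 882.350928 = 11087.948778

L=882.351 V=11087.949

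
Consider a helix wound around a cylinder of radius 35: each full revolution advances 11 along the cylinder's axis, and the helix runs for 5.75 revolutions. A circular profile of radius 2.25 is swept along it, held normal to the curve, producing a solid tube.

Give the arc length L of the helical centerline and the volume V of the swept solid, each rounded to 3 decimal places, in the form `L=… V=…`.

L=1266.072 V=20136.004

2πR = 2π·35 = 219.911486
per-turn = √(219.911486² + 11²) = √(48361.0616 + 121) = √48482.0616 = 220.186425
L = 5.75 × 220.186425 = 1266.071941
V = π·2.25² × L = 15.904313 × 1266.071941 = 20136.004193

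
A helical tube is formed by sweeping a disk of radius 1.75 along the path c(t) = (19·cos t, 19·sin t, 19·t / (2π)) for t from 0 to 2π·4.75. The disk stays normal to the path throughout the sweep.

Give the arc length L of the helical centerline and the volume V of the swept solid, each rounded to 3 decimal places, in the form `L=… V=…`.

L=574.194 V=5524.398

2πR = 2π·19 = 119.380521
per-turn = √(119.380521² + 19²) = √(14251.7088 + 361) = √14612.7088 = 120.883037
L = 4.75 × 120.883037 = 574.194428
V = π·1.75² × L = 9.621128 × 574.194428 = 5524.397804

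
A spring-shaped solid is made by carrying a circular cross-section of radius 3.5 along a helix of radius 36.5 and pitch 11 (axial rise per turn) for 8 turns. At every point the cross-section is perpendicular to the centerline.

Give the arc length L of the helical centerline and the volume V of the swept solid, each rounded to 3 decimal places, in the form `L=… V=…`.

L=1836.799 V=70688.322

2πR = 2π·36.5 = 229.336264
per-turn = √(229.336264² + 11²) = √(52595.1219 + 121) = √52716.1219 = 229.599917
L = 8 × 229.599917 = 1836.799335
V = π·3.5² × L = 38.484510 × 1836.799335 = 70688.322404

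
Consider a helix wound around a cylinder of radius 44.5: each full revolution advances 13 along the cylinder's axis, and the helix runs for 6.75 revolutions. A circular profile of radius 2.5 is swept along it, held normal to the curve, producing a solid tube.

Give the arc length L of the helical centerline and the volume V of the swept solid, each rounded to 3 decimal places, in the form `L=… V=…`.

L=1889.351 V=37097.313

2πR = 2π·44.5 = 279.601746
per-turn = √(279.601746² + 13²) = √(78177.1365 + 169) = √78346.1365 = 279.903799
L = 6.75 × 279.903799 = 1889.350640
V = π·2.5² × L = 19.634954 × 1889.350640 = 37097.313075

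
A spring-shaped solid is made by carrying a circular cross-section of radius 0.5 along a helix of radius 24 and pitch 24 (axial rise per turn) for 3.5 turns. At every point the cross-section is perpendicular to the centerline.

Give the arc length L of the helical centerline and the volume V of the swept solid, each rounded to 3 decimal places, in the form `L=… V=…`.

2πR = 2π·24 = 150.796447
per-turn = √(150.796447² + 24²) = √(22739.5685 + 576) = √23315.5685 = 152.694363
L = 3.5 × 152.694363 = 534.430271
V = π·0.5² × L = 0.785398 × 534.430271 = 419.740553

L=534.430 V=419.741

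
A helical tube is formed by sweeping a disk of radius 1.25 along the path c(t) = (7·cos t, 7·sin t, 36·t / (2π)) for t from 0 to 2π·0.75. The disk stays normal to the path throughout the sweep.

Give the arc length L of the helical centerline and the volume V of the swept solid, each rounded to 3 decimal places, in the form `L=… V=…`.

L=42.628 V=209.248

2πR = 2π·7 = 43.982297
per-turn = √(43.982297² + 36²) = √(1934.4425 + 1296) = √3230.4425 = 56.836981
L = 0.75 × 56.836981 = 42.627736
V = π·1.25² × L = 4.908739 × 42.627736 = 209.248410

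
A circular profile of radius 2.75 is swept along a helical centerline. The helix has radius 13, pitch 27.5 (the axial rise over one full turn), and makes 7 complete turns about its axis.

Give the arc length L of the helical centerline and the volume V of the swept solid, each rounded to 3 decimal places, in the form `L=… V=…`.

L=603.305 V=14333.500

2πR = 2π·13 = 81.681409
per-turn = √(81.681409² + 27.5²) = √(6671.8526 + 756.25) = √7428.1026 = 86.186441
L = 7 × 86.186441 = 603.305085
V = π·2.75² × L = 23.758294 × 603.305085 = 14333.499860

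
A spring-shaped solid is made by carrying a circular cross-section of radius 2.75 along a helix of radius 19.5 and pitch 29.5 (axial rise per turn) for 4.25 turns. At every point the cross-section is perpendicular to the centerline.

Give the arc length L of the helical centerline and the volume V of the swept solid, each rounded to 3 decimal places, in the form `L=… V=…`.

L=535.600 V=12724.938

2πR = 2π·19.5 = 122.522113
per-turn = √(122.522113² + 29.5²) = √(15011.6683 + 870.25) = √15881.9183 = 126.023483
L = 4.25 × 126.023483 = 535.599803
V = π·2.75² × L = 23.758294 × 535.599803 = 12724.937828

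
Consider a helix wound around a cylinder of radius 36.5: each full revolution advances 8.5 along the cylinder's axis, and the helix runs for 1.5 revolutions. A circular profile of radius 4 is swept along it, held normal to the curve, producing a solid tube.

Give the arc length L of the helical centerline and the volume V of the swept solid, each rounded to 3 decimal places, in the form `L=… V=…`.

L=344.241 V=17303.420

2πR = 2π·36.5 = 229.336264
per-turn = √(229.336264² + 8.5²) = √(52595.1219 + 72.25) = √52667.3719 = 229.493729
L = 1.5 × 229.493729 = 344.240594
V = π·4² × L = 50.265482 × 344.240594 = 17303.419547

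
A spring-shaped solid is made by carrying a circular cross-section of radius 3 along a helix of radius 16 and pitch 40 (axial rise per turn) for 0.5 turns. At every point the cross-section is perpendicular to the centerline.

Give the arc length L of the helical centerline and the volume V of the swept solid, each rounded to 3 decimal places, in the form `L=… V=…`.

2πR = 2π·16 = 100.530965
per-turn = √(100.530965² + 40²) = √(10106.4749 + 1600) = √11706.4749 = 108.196464
L = 0.5 × 108.196464 = 54.098232
V = π·3² × L = 28.274334 × 54.098232 = 1529.591480

L=54.098 V=1529.591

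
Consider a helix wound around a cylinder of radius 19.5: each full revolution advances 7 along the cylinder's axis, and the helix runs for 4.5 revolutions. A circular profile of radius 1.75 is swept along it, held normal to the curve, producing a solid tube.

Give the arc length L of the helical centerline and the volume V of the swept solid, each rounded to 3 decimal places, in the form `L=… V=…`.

2πR = 2π·19.5 = 122.522113
per-turn = √(122.522113² + 7²) = √(15011.6683 + 49) = √15060.6683 = 122.721914
L = 4.5 × 122.721914 = 552.248615
V = π·1.75² × L = 9.621128 × 552.248615 = 5313.254339

L=552.249 V=5313.254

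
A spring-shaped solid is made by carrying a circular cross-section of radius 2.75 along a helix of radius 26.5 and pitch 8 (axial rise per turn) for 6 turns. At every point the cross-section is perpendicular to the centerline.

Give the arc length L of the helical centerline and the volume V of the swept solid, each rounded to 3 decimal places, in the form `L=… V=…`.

2πR = 2π·26.5 = 166.504411
per-turn = √(166.504411² + 8²) = √(27723.7188 + 64) = √27787.7188 = 166.696487
L = 6 × 166.696487 = 1000.178922
V = π·2.75² × L = 23.758294 × 1000.178922 = 23762.545318

L=1000.179 V=23762.545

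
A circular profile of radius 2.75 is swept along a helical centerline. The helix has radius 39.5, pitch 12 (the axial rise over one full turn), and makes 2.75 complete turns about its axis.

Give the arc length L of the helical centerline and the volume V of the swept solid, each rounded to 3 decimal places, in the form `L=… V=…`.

2πR = 2π·39.5 = 248.185820
per-turn = √(248.185820² + 12²) = √(61596.2011 + 144) = √61740.2011 = 248.475755
L = 2.75 × 248.475755 = 683.308328
V = π·2.75² × L = 23.758294 × 683.308328 = 16234.240442

L=683.308 V=16234.240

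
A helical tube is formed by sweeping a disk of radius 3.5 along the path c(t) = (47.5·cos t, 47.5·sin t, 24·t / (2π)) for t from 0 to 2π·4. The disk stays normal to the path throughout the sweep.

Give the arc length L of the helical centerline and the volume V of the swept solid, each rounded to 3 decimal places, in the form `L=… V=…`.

L=1197.659 V=46091.316

2πR = 2π·47.5 = 298.451302
per-turn = √(298.451302² + 24²) = √(89073.1797 + 576) = √89649.1797 = 299.414729
L = 4 × 299.414729 = 1197.658915
V = π·3.5² × L = 38.484510 × 1197.658915 = 46091.316480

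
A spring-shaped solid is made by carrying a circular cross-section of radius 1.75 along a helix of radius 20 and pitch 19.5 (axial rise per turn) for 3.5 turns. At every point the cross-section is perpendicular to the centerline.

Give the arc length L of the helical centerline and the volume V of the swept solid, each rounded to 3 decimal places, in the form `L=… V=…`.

2πR = 2π·20 = 125.663706
per-turn = √(125.663706² + 19.5²) = √(15791.3670 + 380.25) = √16171.6170 = 127.167673
L = 3.5 × 127.167673 = 445.086855
V = π·1.75² × L = 9.621128 × 445.086855 = 4282.237384

L=445.087 V=4282.237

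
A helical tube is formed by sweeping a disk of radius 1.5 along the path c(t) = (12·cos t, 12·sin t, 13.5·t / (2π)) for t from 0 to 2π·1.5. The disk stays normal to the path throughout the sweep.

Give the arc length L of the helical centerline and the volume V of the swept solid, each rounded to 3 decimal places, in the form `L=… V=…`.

2πR = 2π·12 = 75.398224
per-turn = √(75.398224² + 13.5²) = √(5684.8921 + 182.25) = √5867.1421 = 76.597272
L = 1.5 × 76.597272 = 114.895909
V = π·1.5² × L = 7.068583 × 114.895909 = 812.151320

L=114.896 V=812.151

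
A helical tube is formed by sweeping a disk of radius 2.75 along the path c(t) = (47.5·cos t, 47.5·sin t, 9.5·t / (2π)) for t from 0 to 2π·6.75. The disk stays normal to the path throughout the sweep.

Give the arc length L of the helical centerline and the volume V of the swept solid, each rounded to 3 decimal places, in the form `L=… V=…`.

2πR = 2π·47.5 = 298.451302
per-turn = √(298.451302² + 9.5²) = √(89073.1797 + 90.25) = √89163.4297 = 298.602461
L = 6.75 × 298.602461 = 2015.566612
V = π·2.75² × L = 23.758294 × 2015.566612 = 47886.425032

L=2015.567 V=47886.425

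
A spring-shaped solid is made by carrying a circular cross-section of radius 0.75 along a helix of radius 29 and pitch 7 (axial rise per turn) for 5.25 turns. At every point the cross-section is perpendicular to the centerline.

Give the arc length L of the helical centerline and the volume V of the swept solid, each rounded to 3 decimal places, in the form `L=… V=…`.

L=957.321 V=1691.725

2πR = 2π·29 = 182.212374
per-turn = √(182.212374² + 7²) = √(33201.3492 + 49) = √33250.3492 = 182.346783
L = 5.25 × 182.346783 = 957.320610
V = π·0.75² × L = 1.767146 × 957.320610 = 1691.725160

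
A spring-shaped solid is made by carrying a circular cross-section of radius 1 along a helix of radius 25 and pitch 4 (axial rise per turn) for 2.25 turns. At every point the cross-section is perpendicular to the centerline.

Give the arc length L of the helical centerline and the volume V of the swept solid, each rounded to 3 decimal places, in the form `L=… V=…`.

L=353.544 V=1110.690

2πR = 2π·25 = 157.079633
per-turn = √(157.079633² + 4²) = √(24674.0110 + 16) = √24690.0110 = 157.130554
L = 2.25 × 157.130554 = 353.543747
V = π·1² × L = 3.141593 × 353.543747 = 1110.690437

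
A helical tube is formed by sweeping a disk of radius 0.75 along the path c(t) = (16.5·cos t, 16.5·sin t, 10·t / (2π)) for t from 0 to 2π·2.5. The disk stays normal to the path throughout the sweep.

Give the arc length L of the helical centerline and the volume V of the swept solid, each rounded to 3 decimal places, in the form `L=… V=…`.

L=260.384 V=460.137

2πR = 2π·16.5 = 103.672558
per-turn = √(103.672558² + 10²) = √(10747.9992 + 100) = √10847.9992 = 104.153729
L = 2.5 × 104.153729 = 260.384322
V = π·0.75² × L = 1.767146 × 260.384322 = 460.137078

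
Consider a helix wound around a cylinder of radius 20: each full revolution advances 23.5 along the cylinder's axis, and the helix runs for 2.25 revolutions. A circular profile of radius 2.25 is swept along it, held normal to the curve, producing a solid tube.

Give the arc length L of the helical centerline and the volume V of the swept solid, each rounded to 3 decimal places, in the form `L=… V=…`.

L=287.645 V=4574.794

2πR = 2π·20 = 125.663706
per-turn = √(125.663706² + 23.5²) = √(15791.3670 + 552.25) = √16343.6170 = 127.842157
L = 2.25 × 127.842157 = 287.644853
V = π·2.25² × L = 15.904313 × 287.644853 = 4574.793715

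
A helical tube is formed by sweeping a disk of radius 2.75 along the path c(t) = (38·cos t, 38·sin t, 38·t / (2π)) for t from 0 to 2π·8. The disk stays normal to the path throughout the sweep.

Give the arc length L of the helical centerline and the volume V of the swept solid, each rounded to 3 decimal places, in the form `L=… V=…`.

L=1934.129 V=45951.597

2πR = 2π·38 = 238.761042
per-turn = √(238.761042² + 38²) = √(57006.8350 + 1444) = √58450.8350 = 241.766075
L = 8 × 241.766075 = 1934.128600
V = π·2.75² × L = 23.758294 × 1934.128600 = 45951.596769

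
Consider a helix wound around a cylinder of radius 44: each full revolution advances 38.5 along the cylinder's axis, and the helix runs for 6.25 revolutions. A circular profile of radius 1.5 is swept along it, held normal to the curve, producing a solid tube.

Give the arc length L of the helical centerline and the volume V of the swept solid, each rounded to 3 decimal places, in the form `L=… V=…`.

2πR = 2π·44 = 276.460154
per-turn = √(276.460154² + 38.5²) = √(76430.2165 + 1482.25) = √77912.4665 = 279.128047
L = 6.25 × 279.128047 = 1744.550292
V = π·1.5² × L = 7.068583 × 1744.550292 = 12331.499359

L=1744.550 V=12331.499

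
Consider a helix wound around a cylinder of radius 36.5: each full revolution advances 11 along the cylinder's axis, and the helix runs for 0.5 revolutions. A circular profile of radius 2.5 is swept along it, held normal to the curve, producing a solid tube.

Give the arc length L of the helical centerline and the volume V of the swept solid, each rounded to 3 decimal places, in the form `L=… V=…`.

2πR = 2π·36.5 = 229.336264
per-turn = √(229.336264² + 11²) = √(52595.1219 + 121) = √52716.1219 = 229.599917
L = 0.5 × 229.599917 = 114.799958
V = π·2.5² × L = 19.634954 × 114.799958 = 2254.091913

L=114.800 V=2254.092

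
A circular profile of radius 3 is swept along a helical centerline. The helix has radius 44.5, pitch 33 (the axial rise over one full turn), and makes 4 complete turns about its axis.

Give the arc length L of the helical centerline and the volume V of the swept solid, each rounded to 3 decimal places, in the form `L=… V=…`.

L=1126.170 V=31841.698

2πR = 2π·44.5 = 279.601746
per-turn = √(279.601746² + 33²) = √(78177.1365 + 1089) = √79266.1365 = 281.542424
L = 4 × 281.542424 = 1126.169696
V = π·3² × L = 28.274334 × 1126.169696 = 31841.697983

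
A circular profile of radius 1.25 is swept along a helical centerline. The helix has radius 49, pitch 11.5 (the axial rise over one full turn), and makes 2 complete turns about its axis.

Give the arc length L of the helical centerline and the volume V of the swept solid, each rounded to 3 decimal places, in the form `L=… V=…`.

2πR = 2π·49 = 307.876080
per-turn = √(307.876080² + 11.5²) = √(94787.6807 + 132.25) = √94919.9307 = 308.090783
L = 2 × 308.090783 = 616.181566
V = π·1.25² × L = 4.908739 × 616.181566 = 3024.674191

L=616.182 V=3024.674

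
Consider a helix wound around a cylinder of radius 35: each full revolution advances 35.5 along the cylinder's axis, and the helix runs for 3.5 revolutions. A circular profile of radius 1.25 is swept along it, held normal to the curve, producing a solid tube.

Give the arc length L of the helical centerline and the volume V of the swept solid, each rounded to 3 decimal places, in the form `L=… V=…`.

2πR = 2π·35 = 219.911486
per-turn = √(219.911486² + 35.5²) = √(48361.0616 + 1260.25) = √49621.3116 = 222.758415
L = 3.5 × 222.758415 = 779.654453
V = π·1.25² × L = 4.908739 × 779.654453 = 3827.119849

L=779.654 V=3827.120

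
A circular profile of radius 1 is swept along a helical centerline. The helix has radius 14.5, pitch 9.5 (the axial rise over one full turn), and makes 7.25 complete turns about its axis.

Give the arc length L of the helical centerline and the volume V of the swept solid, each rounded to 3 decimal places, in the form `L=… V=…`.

L=664.101 V=2086.335

2πR = 2π·14.5 = 91.106187
per-turn = √(91.106187² + 9.5²) = √(8300.3373 + 90.25) = √8390.5873 = 91.600149
L = 7.25 × 91.600149 = 664.101080
V = π·1² × L = 3.141593 × 664.101080 = 2086.335076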